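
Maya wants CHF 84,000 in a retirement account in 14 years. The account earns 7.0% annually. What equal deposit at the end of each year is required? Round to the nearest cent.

CHF 3,724.97

PMT = 84000 / ( [(1+0.07)^14 − 1] / 0.07 ) = 84000 / 22.550488 = 3,724.9748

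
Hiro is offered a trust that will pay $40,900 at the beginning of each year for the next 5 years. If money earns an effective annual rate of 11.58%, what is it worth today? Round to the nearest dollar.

Annuity factor a(5|0.1158) × (1+i) = 4.064414; PV = 40900 × 4.064414 = 166,234.5202
Payments are at the start of each period, so multiply by (1+i).

$166,235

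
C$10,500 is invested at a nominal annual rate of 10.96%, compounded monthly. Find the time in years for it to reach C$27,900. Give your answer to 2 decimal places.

8.96 years

Periodic rate i = 0.1096/12 = 0.00913333.
n = ln(27900/10500) / ln(1+0.00913333) = ln(2.65714) / 0.009092 = 107.4862 months
= 107.4862/12 years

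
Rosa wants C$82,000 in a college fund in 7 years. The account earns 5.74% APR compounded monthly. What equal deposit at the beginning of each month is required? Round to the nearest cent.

C$791.69

Periodic rate i = 0.0574/12 = 0.00478333; n = 7 × 12 = 84 periods.
PMT = 82000 / ( [(1+0.00478333)^84 − 1] / 0.00478333 × (1+i) ) = 82000 / 103.576315 = 791.6868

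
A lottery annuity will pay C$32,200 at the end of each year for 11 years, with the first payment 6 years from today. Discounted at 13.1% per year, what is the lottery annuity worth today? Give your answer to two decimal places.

C$98,531.25

Value one period before first payment (t=5): 32200 × [1 − (1+0.131)^(−11)] / 0.131 = 32200 × 5.662799 = 182,342.1325
PV₀ = 182,342.1325 / (1+0.131)^5 = 182,342.1325 / 1.850602 = 98,531.2529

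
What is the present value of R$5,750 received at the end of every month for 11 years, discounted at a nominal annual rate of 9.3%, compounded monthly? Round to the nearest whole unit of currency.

With 12 periods per year: i = 0.00775, n = 132.
Annuity factor a(132|0.00775) = 82.459946; PV = 5750 × 82.459946 = 474,144.6909

R$474,145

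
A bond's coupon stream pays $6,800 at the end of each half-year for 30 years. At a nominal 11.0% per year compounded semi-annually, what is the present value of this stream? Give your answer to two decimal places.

$118,659.01

Periodic rate i = 0.11/2 = 0.055; n = 30 × 2 = 60 periods.
PV = PMT · [1 − (1+i)^(−n)] / i = 6800 · 17.449854 = 118,659.0083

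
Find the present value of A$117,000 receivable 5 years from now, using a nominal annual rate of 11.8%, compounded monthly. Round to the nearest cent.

A$65,043.47

i = 0.118/12 = 0.00983333 per month; n = 5·12 = 60.
PV = FV·(1+i)^(−n) = 117,000 × 0.555927 = 65,043.4749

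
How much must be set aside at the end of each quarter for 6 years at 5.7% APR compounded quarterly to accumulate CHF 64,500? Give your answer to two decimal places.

CHF 2,273.00

Periodic rate i = 0.057/4 = 0.01425; n = 6 × 4 = 24 periods.
PMT = 64500 / ( [(1+0.01425)^24 − 1] / 0.01425 ) = 64500 / 28.376581 = 2,273.0011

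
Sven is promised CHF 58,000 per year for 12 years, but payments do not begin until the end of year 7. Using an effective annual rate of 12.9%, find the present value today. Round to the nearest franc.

PV at t=6 (ordinary 12-year annuity): 58000 × a(12|0.129) = 58000 × 5.944419 = 344,776.2732
PV₀ = 344,776.2732 / (1+0.129)^6 = 344,776.2732 / 2.070922 = 166,484.4668

CHF 166,484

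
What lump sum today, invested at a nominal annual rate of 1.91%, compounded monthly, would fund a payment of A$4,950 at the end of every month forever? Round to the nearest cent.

A$3,109,947.64

Periodic rate i = 0.0191/12 = 0.00159167.
PV = PMT / i = 4950 / 0.00159167 = 3,109,947.6440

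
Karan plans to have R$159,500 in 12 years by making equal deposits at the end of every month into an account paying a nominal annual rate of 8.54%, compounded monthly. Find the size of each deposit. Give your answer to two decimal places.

R$638.98

i = 0.0854/12 = 0.00711667 per month; n = 12·12 = 144.
FV-annuity factor = 249.617290; PMT = 159500 / 249.617290 = 638.9782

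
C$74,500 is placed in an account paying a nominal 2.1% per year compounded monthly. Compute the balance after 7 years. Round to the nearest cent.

C$86,286.28

i = 0.021/12 = 0.00175 per month; n = 7·12 = 84.
74,500 × (1+0.00175)^84 = 74,500 × 1.158205 = 86,286.2839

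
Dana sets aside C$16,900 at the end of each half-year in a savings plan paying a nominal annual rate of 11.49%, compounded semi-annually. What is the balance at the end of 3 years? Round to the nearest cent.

i = 0.1149/2 = 0.05745 per half-year; n = 3·2 = 6.
Accumulation factor s(6|0.05745) = 6.930670; FV = 16900 × 6.930670 = 117,128.3271

C$117,128.33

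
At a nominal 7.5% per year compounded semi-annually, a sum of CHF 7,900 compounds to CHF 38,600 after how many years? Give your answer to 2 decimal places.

Periodic rate i = 0.075/2 = 0.0375.
n = ln(38600/7900) / ln(1+0.0375) = ln(4.88608) / 0.036814 = 43.0920 half-years
= 43.0920/2 years

21.55 years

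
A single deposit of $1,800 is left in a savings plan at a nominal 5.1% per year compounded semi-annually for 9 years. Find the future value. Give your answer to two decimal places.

With 2 periods per year: i = 0.0255, n = 18.
FV = 1,800 × (1 + 0.0255)^18 = 2,832.1384

$2,832.14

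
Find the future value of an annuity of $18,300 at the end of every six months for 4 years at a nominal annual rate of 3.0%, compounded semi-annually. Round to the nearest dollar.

i = 0.03/2 = 0.015 per half-year; n = 4·2 = 8.
FV = 18300 × [(1+0.015)^8 − 1] / 0.015 = 18300 × 8.432839 = 154,320.9556

$154,321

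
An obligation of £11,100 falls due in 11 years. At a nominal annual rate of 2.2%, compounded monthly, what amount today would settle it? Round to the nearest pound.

Periodic rate i = 0.022/12 = 0.00183333; n = 11 × 12 = 132 periods.
PV = 11,100 / (1 + 0.00183333)^132 = 11,100 / 1.273512 = 8,716.0545

£8,716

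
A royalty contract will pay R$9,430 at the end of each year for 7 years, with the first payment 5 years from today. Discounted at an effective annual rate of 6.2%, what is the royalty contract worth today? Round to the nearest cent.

R$41,091.49

PV at t=4 (ordinary 7-year annuity): 9430 × a(7|0.062) = 9430 × 5.542915 = 52,269.6900
Discount back 4 years: 52,269.6900 × (1+0.062)^(−4) = 52,269.6900 × 0.786144 = 41,091.4870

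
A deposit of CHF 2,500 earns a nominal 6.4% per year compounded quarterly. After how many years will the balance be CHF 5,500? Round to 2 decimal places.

12.42 years

Periodic rate i = 0.064/4 = 0.016.
(1+i)^n = 5500/2500 = 2.20000, so n = ln 2.20000 / ln 1.016 = 49.6718 quarters
= 49.6718/4 years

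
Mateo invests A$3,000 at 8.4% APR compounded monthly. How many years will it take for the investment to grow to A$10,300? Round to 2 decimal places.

Periodic rate i = 0.084/12 = 0.007.
n = ln(10300/3000) / ln(1+0.007) = ln(3.43333) / 0.006976 = 176.8348 months
= 176.8348/12 years

14.74 years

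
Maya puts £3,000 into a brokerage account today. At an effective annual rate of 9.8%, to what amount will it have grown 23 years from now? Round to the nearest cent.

£25,761.73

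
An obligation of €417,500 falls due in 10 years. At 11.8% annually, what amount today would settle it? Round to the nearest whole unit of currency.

€136,848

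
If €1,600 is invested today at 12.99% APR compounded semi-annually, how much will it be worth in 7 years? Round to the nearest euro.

€3,861

With 2 periods per year: i = 0.06495, n = 14.
FV = 1,600 × (1 + 0.06495)^14 = 3,861.2599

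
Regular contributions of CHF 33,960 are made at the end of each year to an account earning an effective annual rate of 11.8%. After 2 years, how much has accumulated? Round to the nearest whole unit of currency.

FV = 33960 × [(1+0.118)^2 − 1] / 0.118 = 33960 × 2.118000 = 71,927.2800

CHF 71,927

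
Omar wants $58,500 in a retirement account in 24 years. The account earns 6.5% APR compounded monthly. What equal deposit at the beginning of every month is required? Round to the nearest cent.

$84.30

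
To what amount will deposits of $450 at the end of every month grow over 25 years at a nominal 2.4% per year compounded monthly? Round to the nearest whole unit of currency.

$184,731

With 12 periods per year: i = 0.002, n = 300.
Accumulation factor s(300|0.002) = 410.513656; FV = 450 × 410.513656 = 184,731.1451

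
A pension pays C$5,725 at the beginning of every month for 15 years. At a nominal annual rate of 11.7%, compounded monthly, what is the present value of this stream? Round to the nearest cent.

C$489,511.85

i = 0.117/12 = 0.00975 per month; n = 15·12 = 180.
PV = PMT · [1 − (1+i)^(−n)] / i × (1+i) = 5725 · 85.504254 = 489,511.8517
Payments are at the start of each period, so multiply by (1+i).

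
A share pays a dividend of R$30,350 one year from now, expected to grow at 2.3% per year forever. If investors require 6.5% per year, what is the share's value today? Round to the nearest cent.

R$722,619.05

PV = PMT / (i − g) = 30350 / (0.065 − 0.023) = 30350 / 0.042000 = 722,619.0476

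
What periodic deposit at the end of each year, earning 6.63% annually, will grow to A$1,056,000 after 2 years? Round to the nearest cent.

A$511,058.41

FV-annuity factor = 2.066300; PMT = 1.056e+06 / 2.066300 = 511,058.4136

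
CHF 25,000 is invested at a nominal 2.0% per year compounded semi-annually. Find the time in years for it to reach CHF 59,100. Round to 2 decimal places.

43.23 years

Periodic rate i = 0.02/2 = 0.01.
(1+i)^n = 59100/25000 = 2.36400, so n = ln 2.36400 / ln 1.01 = 86.4650 half-years
= 86.4650/2 years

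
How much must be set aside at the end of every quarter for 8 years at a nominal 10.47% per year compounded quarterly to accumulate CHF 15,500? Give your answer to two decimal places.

With 4 periods per year: i = 0.026175, n = 32.
FV-annuity factor = 49.132767; PMT = 15500 / 49.132767 = 315.4717

CHF 315.47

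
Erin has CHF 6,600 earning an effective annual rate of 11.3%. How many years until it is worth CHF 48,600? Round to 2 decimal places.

n = ln(48600/6600) / ln(1+0.113) = ln(7.36364) / 0.107059 = 18.6491 years

18.65 years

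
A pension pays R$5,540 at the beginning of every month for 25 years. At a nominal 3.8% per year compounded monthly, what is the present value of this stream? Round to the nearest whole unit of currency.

Periodic rate i = 0.038/12 = 0.00316667; n = 25 × 12 = 300 periods.
PV = PMT · [1 − (1+i)^(−n)] / i × (1+i) = 5540 · 194.089955 = 1,075,258.3493
Payments are at the start of each period, so multiply by (1+i).

R$1,075,258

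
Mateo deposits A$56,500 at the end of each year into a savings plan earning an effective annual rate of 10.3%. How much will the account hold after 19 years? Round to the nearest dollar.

A$2,984,475

Accumulation factor s(19|0.103) = 52.822570; FV = 56500 × 52.822570 = 2,984,475.2006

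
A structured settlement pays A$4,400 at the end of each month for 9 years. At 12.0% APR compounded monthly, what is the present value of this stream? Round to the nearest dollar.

With 12 periods per year: i = 0.01, n = 108.
PV = 4400 × [1 − (1+0.01)^(−108)] / 0.01 = 4400 × 65.857790 = 289,774.2752

A$289,774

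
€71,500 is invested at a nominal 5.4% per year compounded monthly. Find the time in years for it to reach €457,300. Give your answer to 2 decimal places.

Periodic rate i = 0.054/12 = 0.0045.
(1+i)^n = 457300/71500 = 6.39580, so n = ln 6.39580 / ln 1.0045 = 413.2921 months
= 413.2921/12 years

34.44 years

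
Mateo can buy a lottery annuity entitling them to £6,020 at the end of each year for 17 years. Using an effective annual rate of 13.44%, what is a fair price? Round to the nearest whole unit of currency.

PV = 6020 × [1 − (1+0.1344)^(−17)] / 0.1344 = 6020 × 6.568359 = 39,541.5190

£39,542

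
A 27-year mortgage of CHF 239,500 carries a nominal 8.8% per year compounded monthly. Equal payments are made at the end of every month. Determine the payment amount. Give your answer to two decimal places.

CHF 1,937.98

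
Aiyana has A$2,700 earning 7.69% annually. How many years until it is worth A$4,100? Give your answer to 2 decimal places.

5.64 years

n = ln(4100/2700) / ln(1+0.0769) = ln(1.51852) / 0.074087 = 5.6385 years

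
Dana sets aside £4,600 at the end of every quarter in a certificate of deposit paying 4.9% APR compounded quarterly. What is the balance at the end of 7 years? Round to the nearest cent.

i = 0.049/4 = 0.01225 per quarter; n = 7·4 = 28.
FV = PMT · [(1+i)^n − 1] / i = 4600 · 33.162064 = 152,545.4964

£152,545.50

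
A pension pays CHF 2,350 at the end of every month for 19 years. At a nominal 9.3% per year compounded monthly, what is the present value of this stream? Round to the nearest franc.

CHF 251,067

With 12 periods per year: i = 0.00775, n = 228.
Annuity factor a(228|0.00775) = 106.837095; PV = 2350 × 106.837095 = 251,067.1731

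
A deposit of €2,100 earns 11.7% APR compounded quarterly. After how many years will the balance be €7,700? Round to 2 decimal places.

Periodic rate i = 0.117/4 = 0.02925.
n = ln(7700/2100) / ln(1+0.02925) = ln(3.66667) / 0.028830 = 45.0665 quarters
= 45.0665/4 years

11.27 years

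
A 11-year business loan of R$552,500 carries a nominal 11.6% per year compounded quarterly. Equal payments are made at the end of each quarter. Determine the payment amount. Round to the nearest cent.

Periodic rate i = 0.116/4 = 0.029; n = 11 × 4 = 44 periods.
PMT = 552500 / ( [1 − (1+0.029)^(−44)] / 0.029 ) = 552500 / 24.680515 = 22,386.0811

R$22,386.08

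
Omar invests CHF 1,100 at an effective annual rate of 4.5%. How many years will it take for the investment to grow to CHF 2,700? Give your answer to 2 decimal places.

20.40 years

(1+i)^n = 2700/1100 = 2.45455, so n = ln 2.45455 / ln 1.045 = 20.3999 years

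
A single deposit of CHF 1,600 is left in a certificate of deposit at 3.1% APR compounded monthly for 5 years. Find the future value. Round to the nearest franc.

CHF 1,868

With 12 periods per year: i = 0.00258333, n = 60.
1,600 × (1+0.00258333)^60 = 1,600 × 1.167425 = 1,867.8794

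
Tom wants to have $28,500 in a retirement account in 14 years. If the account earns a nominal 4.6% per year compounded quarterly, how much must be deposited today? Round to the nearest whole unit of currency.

$15,023

i = 0.046/4 = 0.0115 per quarter; n = 14·4 = 56.
Discount factor = (1+0.0115)^(−56) = 0.527121; PV = 28,500 × 0.527121 = 15,022.9486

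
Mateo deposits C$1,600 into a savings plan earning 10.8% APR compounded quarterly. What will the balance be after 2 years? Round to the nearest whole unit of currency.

C$1,980

i = 0.108/4 = 0.027 per quarter; n = 2·4 = 8.
1,600 × (1+0.027)^8 = 1,600 × 1.237552 = 1,980.0836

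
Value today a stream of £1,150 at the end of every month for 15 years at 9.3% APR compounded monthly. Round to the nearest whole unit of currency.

i = 0.093/12 = 0.00775 per month; n = 15·12 = 180.
PV = 1150 × [1 − (1+0.00775)^(−180)] / 0.00775 = 1150 × 96.881363 = 111,413.5674

£111,414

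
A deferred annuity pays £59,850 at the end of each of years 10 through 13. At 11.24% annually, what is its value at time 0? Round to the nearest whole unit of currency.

£70,827

PV at t=9 (ordinary 4-year annuity): 59850 × a(4|0.1124) = 59850 × 3.086615 = 184,733.8918
PV₀ = 184,733.8918 / (1+0.1124)^9 = 184,733.8918 / 2.608248 = 70,826.8224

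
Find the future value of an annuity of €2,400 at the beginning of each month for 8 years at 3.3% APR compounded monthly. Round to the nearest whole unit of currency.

With 12 periods per year: i = 0.00275, n = 96.
Accumulation factor s(96|0.00275) × (1+i) = 109.994920; FV = 2400 × 109.994920 = 263,987.8074
Payments are at the start of each period, so multiply by (1+i).

€263,988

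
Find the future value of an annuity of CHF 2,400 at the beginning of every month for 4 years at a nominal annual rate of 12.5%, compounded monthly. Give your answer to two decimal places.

With 12 periods per year: i = 0.0104167, n = 48.
Accumulation factor s(48|0.0104167) × (1+i) = 62.512894; FV = 2400 × 62.512894 = 150,030.9445
(annuity-due: payments at period start, so ×(1+i).)

CHF 150,030.94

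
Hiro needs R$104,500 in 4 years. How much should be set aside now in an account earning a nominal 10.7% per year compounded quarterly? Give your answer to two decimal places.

R$68,498.48

Periodic rate i = 0.107/4 = 0.02675; n = 4 × 4 = 16 periods.
PV = FV·(1+i)^(−n) = 104,500 × 0.655488 = 68,498.4755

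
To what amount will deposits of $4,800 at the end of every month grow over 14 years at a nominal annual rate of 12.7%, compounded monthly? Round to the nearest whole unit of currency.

Periodic rate i = 0.127/12 = 0.0105833; n = 14 × 12 = 168 periods.
Accumulation factor s(168|0.0105833) = 459.493769; FV = 4800 × 459.493769 = 2,205,570.0909

$2,205,570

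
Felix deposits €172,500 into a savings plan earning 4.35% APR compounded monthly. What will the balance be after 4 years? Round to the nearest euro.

€205,220

Periodic rate i = 0.0435/12 = 0.003625; n = 4 × 12 = 48 periods.
FV = PV·(1+i)^n = 172,500 × 1.189681 = 205,220.0097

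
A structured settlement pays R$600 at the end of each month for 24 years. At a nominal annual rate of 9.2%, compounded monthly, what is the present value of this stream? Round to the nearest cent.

R$69,585.67

i = 0.092/12 = 0.00766667 per month; n = 24·12 = 288.
PV = 600 × [1 − (1+0.00766667)^(−288)] / 0.00766667 = 600 × 115.976111 = 69,585.6667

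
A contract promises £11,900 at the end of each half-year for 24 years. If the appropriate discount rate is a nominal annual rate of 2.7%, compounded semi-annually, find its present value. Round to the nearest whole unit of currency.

With 2 periods per year: i = 0.0135, n = 48.
Annuity factor a(48|0.0135) = 35.158263; PV = 11900 × 35.158263 = 418,383.3299

£418,383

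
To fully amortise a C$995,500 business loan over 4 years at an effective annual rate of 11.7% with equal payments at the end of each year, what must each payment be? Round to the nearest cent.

PMT = 995500 / ( [1 − (1+0.117)^(−4)] / 0.117 ) = 995500 / 3.056641 = 325,684.3414

C$325,684.34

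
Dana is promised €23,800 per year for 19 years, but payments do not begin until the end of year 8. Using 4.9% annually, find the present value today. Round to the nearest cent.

PV at t=7 (ordinary 19-year annuity): 23800 × a(19|0.049) = 23800 × 12.184418 = 289,989.1507
Discount back 7 years: 289,989.1507 × (1+0.049)^(−7) = 289,989.1507 × 0.715437 = 207,469.0569

€207,469.06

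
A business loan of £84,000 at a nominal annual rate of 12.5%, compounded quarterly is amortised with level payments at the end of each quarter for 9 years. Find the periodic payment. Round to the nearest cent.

£3,919.62

With 4 periods per year: i = 0.03125, n = 36.
Annuity-PV factor = 21.430672; PMT = 84000 / 21.430672 = 3,919.6157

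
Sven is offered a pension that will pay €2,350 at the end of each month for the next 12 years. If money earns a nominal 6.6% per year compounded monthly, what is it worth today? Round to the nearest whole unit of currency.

€233,324

Periodic rate i = 0.066/12 = 0.0055; n = 12 × 12 = 144 periods.
PV = 2350 × [1 − (1+0.0055)^(−144)] / 0.0055 = 2350 × 99.286913 = 233,324.2463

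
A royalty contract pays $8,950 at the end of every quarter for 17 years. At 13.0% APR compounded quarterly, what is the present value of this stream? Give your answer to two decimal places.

$244,093.89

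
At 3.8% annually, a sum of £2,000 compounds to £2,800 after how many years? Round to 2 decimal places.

n = ln(2800/2000) / ln(1+0.038) = ln(1.40000) / 0.037296 = 9.0217 years

9.02 years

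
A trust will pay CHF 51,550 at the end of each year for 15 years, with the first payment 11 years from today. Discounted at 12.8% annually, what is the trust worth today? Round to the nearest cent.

PV at t=10 (ordinary 15-year annuity): 51550 × a(15|0.128) = 51550 × 6.529716 = 336,606.8596
Discount back 10 years: 336,606.8596 × (1+0.128)^(−10) = 336,606.8596 × 0.299853 = 100,932.7173

CHF 100,932.72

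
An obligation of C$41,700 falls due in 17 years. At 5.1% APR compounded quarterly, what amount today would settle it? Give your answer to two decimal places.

C$17,619.07

With 4 periods per year: i = 0.01275, n = 68.
Discount factor = (1+0.01275)^(−68) = 0.422520; PV = 41,700 × 0.422520 = 17,619.0679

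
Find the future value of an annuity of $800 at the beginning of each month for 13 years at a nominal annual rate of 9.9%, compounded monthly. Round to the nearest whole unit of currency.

Periodic rate i = 0.099/12 = 0.00825; n = 13 × 12 = 156 periods.
FV = 800 × [(1+0.00825)^156 − 1] / 0.00825 × (1+i) = 800 × 318.097594 = 254,478.0753
(Beginning-of-period payments → annuity-due factor ×(1+i).)

$254,478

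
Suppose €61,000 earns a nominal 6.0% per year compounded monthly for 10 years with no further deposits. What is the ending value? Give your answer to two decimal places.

€110,983.20

With 12 periods per year: i = 0.005, n = 120.
FV = 61,000 × (1 + 0.005)^120 = 110,983.2008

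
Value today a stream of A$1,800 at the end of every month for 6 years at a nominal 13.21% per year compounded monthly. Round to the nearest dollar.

A$89,175

i = 0.1321/12 = 0.0110083 per month; n = 6·12 = 72.
PV = PMT · [1 − (1+i)^(−n)] / i = 1800 · 49.541468 = 89,174.6415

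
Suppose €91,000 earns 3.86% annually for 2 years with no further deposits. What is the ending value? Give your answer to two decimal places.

€98,160.79

91,000 × (1+0.0386)^2 = 91,000 × 1.078690 = 98,160.7864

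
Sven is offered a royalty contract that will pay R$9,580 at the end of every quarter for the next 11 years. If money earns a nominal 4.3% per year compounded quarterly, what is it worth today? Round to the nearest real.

Periodic rate i = 0.043/4 = 0.01075; n = 11 × 4 = 44 periods.
Annuity factor a(44|0.01075) = 34.911160; PV = 9580 × 34.911160 = 334,448.9167

R$334,449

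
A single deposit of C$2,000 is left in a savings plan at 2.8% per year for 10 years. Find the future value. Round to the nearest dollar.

C$2,636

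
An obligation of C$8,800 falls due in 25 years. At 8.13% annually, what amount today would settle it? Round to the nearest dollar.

PV = 8,800 / (1 + 0.0813)^25 = 8,800 / 7.057568 = 1,246.8884

C$1,247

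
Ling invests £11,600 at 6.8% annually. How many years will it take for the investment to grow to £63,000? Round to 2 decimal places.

n = ln(63000/11600) / ln(1+0.068) = ln(5.43103) / 0.065788 = 25.7210 years

25.72 years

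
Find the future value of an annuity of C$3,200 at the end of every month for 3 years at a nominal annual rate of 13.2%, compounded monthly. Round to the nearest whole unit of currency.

With 12 periods per year: i = 0.011, n = 36.
Accumulation factor s(36|0.011) = 43.878191; FV = 3200 × 43.878191 = 140,410.2118

C$140,410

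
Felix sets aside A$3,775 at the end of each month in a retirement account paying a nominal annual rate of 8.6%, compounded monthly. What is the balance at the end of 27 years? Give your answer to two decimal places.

A$4,799,672.80

With 12 periods per year: i = 0.00716667, n = 324.
Accumulation factor s(324|0.00716667) = 1271.436504; FV = 3775 × 1271.436504 = 4,799,672.8022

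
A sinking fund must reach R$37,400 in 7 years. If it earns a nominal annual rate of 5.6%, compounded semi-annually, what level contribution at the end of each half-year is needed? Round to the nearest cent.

R$2,218.71

With 2 periods per year: i = 0.028, n = 14.
FV-annuity factor = 16.856634; PMT = 37400 / 16.856634 = 2,218.7111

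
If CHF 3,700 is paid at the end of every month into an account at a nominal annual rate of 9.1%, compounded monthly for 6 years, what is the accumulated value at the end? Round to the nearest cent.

With 12 periods per year: i = 0.00758333, n = 72.
FV = PMT · [(1+i)^n − 1] / i = 3700 · 95.311851 = 352,653.8487

CHF 352,653.85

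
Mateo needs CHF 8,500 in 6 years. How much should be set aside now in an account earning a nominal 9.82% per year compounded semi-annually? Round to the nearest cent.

With 2 periods per year: i = 0.0491, n = 12.
PV = 8,500 / (1 + 0.0491)^12 = 8,500 / 1.777471 = 4,782.0739

CHF 4,782.07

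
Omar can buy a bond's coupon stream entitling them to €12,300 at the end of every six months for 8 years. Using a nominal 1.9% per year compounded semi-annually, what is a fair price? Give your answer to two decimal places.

€181,774.85

Periodic rate i = 0.019/2 = 0.0095; n = 8 × 2 = 16 periods.
Annuity factor a(16|0.0095) = 14.778443; PV = 12300 × 14.778443 = 181,774.8491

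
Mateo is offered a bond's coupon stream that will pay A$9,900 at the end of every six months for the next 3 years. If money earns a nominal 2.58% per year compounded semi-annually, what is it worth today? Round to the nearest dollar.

Periodic rate i = 0.0258/2 = 0.0129; n = 3 × 2 = 6 periods.
PV = 9900 × [1 − (1+0.0129)^(−6)] / 0.0129 = 9900 × 5.738155 = 56,807.7374

A$56,808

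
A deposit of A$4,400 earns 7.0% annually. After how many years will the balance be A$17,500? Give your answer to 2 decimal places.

20.41 years

n = ln(17500/4400) / ln(1+0.07) = ln(3.97727) / 0.067659 = 20.4053 years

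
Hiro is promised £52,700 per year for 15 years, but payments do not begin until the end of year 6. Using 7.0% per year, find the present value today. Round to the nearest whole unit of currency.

Value one period before first payment (t=5): 52700 × [1 − (1+0.07)^(−15)] / 0.07 = 52700 × 9.107914 = 479,987.0681
PV₀ = 479,987.0681 / (1+0.07)^5 = 479,987.0681 / 1.402552 = 342,224.1459

£342,224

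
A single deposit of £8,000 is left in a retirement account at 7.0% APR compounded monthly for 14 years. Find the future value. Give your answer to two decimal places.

Periodic rate i = 0.07/12 = 0.00583333; n = 14 × 12 = 168 periods.
FV = 8,000 × (1 + 0.00583333)^168 = 21,255.0449

£21,255.04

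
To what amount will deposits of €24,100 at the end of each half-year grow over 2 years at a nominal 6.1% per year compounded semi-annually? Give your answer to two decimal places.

i = 0.061/2 = 0.0305 per half-year; n = 2·2 = 4.
FV = 24100 × [(1+0.0305)^4 − 1] / 0.0305 = 24100 × 4.186749 = 100,900.6599

€100,900.66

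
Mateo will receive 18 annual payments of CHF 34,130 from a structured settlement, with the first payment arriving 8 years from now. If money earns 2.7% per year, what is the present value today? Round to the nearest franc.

CHF 399,611

Value one period before first payment (t=7): 34130 × [1 − (1+0.027)^(−18)] / 0.027 = 34130 × 14.108927 = 481,537.6898
Discount back 7 years: 481,537.6898 × (1+0.027)^(−7) = 481,537.6898 × 0.829864 = 399,610.7656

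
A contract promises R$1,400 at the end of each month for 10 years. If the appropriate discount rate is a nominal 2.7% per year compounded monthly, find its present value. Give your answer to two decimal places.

i = 0.027/12 = 0.00225 per month; n = 10·12 = 120.
PV = 1400 × [1 − (1+0.00225)^(−120)] / 0.00225 = 1400 × 105.061752 = 147,086.4523

R$147,086.45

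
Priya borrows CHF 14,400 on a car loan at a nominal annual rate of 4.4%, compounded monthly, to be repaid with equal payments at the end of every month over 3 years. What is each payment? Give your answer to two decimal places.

CHF 427.71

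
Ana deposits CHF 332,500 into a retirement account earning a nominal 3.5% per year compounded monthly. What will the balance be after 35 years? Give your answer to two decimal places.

i = 0.035/12 = 0.00291667 per month; n = 35·12 = 420.
FV = PV·(1+i)^n = 332,500 × 3.398102 = 1,129,868.8781

CHF 1,129,868.88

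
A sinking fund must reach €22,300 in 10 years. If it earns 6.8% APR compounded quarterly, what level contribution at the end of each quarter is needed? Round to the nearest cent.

€393.82

i = 0.068/4 = 0.017 per quarter; n = 10·4 = 40.
FV-annuity factor = 56.625210; PMT = 22300 / 56.625210 = 393.8175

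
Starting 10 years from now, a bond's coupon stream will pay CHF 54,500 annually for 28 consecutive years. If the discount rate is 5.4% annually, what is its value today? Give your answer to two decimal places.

CHF 484,512.62

PV at t=9 (ordinary 28-year annuity): 54500 × a(28|0.054) = 54500 × 14.271647 = 777,804.7544
Discount back 9 years: 777,804.7544 × (1+0.054)^(−9) = 777,804.7544 × 0.622923 = 484,512.6223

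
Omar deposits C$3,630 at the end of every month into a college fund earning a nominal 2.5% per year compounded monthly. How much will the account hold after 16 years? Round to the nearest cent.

i = 0.025/12 = 0.00208333 per month; n = 16·12 = 192.
FV = 3630 × [(1+0.00208333)^192 − 1] / 0.00208333 = 3630 × 235.777966 = 855,874.0153

C$855,874.02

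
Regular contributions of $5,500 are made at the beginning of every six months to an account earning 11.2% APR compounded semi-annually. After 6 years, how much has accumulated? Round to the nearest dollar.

With 2 periods per year: i = 0.056, n = 12.
FV = PMT · [(1+i)^n − 1] / i × (1+i) = 5500 · 17.404119 = 95,722.6529
(annuity-due: payments at period start, so ×(1+i).)

$95,723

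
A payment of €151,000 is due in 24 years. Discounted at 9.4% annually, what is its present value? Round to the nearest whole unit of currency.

PV = 151,000 / (1 + 0.094)^24 = 151,000 / 8.638050 = 17,480.7966

€17,481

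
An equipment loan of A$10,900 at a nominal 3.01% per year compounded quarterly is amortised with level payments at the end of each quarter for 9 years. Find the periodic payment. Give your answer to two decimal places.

A$346.77

i = 0.0301/4 = 0.007525 per quarter; n = 9·4 = 36.
PMT = 10900 / ( [1 − (1+0.007525)^(−36)] / 0.007525 ) = 10900 / 31.433002 = 346.7693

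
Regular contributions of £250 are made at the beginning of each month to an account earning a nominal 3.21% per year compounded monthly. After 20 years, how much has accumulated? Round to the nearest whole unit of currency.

£84,211

Periodic rate i = 0.0321/12 = 0.002675; n = 20 × 12 = 240 periods.
FV = PMT · [(1+i)^n − 1] / i × (1+i) = 250 · 336.842394 = 84,210.5986
Payments are at the start of each period, so multiply by (1+i).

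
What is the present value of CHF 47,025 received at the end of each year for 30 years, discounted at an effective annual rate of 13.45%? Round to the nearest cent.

PV = PMT · [1 − (1+i)^(−n)] / i = 47025 · 7.266234 = 341,694.6306

CHF 341,694.63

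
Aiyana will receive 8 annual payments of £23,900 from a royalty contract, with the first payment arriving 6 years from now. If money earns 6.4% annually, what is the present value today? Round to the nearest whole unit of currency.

£107,132

Value one period before first payment (t=5): 23900 × [1 − (1+0.064)^(−8)] / 0.064 = 23900 × 6.112668 = 146,092.7638
PV₀ = 146,092.7638 / (1+0.064)^5 = 146,092.7638 / 1.363666 = 107,132.3337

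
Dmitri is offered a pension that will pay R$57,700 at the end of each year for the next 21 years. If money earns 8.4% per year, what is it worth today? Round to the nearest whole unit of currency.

R$560,640

Annuity factor a(21|0.084) = 9.716467; PV = 57700 × 9.716467 = 560,640.1638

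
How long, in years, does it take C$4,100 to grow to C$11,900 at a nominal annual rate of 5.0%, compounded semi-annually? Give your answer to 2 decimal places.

21.58 years

Periodic rate i = 0.05/2 = 0.025.
n = ln(11900/4100) / ln(1+0.025) = ln(2.90244) / 0.024693 = 43.1526 half-years
= 43.1526/2 years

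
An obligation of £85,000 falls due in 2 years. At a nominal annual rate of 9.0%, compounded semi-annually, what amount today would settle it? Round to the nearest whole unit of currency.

£71,278

i = 0.09/2 = 0.045 per half-year; n = 2·2 = 4.
PV = 85,000 / (1 + 0.045)^4 = 85,000 / 1.192519 = 71,277.7142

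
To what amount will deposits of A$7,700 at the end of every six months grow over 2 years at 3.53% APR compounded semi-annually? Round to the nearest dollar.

A$31,625

i = 0.0353/2 = 0.01765 per half-year; n = 2·2 = 4.
Accumulation factor s(4|0.01765) = 4.107152; FV = 7700 × 4.107152 = 31,625.0672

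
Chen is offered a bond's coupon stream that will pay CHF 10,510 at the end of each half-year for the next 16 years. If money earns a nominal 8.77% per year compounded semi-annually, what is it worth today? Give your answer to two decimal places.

CHF 178,977.18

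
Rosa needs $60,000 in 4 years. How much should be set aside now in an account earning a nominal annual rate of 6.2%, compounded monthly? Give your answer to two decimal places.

With 12 periods per year: i = 0.00516667, n = 48.
Discount factor = (1+0.00516667)^(−48) = 0.780858; PV = 60,000 × 0.780858 = 46,851.5003

$46,851.50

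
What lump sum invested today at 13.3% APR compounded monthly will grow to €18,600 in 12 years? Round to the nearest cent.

€3,803.57

Periodic rate i = 0.133/12 = 0.0110833; n = 12 × 12 = 144 periods.
PV = FV·(1+i)^(−n) = 18,600 × 0.204493 = 3,803.5744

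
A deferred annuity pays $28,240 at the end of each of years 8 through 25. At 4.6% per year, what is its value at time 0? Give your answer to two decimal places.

PV at t=7 (ordinary 18-year annuity): 28240 × a(18|0.046) = 28240 × 12.063665 = 340,677.9116
PV₀ = 340,677.9116 / (1+0.046)^7 = 340,677.9116 / 1.370004 = 248,669.3073

$248,669.31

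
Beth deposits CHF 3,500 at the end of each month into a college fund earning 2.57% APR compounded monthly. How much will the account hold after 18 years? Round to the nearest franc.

Periodic rate i = 0.0257/12 = 0.00214167; n = 18 × 12 = 216 periods.
FV = PMT · [(1+i)^n − 1] / i = 3500 · 274.278215 = 959,973.7522

CHF 959,974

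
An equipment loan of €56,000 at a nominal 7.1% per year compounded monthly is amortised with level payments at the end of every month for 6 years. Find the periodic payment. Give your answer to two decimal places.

€957.44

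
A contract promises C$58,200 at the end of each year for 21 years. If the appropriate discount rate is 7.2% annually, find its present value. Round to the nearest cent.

PV = 58200 × [1 − (1+0.072)^(−21)] / 0.072 = 58200 × 10.663538 = 620,617.8933

C$620,617.89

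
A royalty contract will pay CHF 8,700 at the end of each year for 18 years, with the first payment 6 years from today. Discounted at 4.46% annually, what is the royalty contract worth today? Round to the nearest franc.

Value one period before first payment (t=5): 8700 × [1 − (1+0.0446)^(−18)] / 0.0446 = 8700 × 12.198845 = 106,129.9510
PV₀ = 106,129.9510 / (1+0.0446)^5 = 106,129.9510 / 1.243799 = 85,327.2711

CHF 85,327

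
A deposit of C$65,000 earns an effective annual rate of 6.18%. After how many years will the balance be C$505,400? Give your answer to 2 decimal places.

n = ln(505400/65000) / ln(1+0.0618) = ln(7.77538) / 0.059966 = 34.2023 years

34.20 years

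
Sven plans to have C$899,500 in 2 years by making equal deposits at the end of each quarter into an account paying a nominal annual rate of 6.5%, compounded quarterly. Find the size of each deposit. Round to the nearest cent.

C$106,197.20

Periodic rate i = 0.065/4 = 0.01625; n = 2 × 4 = 8 periods.
PMT = 899500 / ( [(1+0.01625)^8 − 1] / 0.01625 ) = 899500 / 8.470092 = 106,197.1960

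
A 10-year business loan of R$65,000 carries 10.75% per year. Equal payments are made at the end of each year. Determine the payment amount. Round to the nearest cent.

PMT = 65000 / ( [1 − (1+0.1075)^(−10)] / 0.1075 ) = 65000 / 5.951482 = 10,921.6499

R$10,921.65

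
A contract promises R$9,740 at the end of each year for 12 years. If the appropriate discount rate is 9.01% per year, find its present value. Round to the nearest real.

R$69,710

PV = PMT · [1 − (1+i)^(−n)] / i = 9740 · 7.157119 = 69,710.3427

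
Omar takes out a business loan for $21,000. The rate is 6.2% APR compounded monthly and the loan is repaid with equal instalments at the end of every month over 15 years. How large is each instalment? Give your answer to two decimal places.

$179.49

With 12 periods per year: i = 0.00516667, n = 180.
PMT = 21000 / ( [1 − (1+0.00516667)^(−180)] / 0.00516667 ) = 21000 / 117.000096 = 179.4870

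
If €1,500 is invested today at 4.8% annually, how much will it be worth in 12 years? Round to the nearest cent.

€2,632.85

FV = 1,500 × (1 + 0.048)^12 = 2,632.8532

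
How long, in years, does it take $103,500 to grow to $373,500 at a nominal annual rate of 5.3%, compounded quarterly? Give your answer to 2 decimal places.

24.37 years

Periodic rate i = 0.053/4 = 0.01325.
n = ln(373500/103500) / ln(1+0.01325) = ln(3.60870) / 0.013163 = 97.4966 quarters
= 97.4966/4 years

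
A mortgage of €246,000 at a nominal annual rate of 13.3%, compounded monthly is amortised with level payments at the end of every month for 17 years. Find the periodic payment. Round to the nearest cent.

i = 0.133/12 = 0.0110833 per month; n = 17·12 = 204.
PMT = 246000 / ( [1 − (1+0.0110833)^(−204)] / 0.0110833 ) = 246000 / 80.702176 = 3,048.2450

€3,048.24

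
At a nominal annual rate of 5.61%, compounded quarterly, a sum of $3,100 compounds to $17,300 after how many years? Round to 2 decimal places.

Periodic rate i = 0.0561/4 = 0.014025.
(1+i)^n = 17300/3100 = 5.58065, so n = ln 5.58065 / ln 1.01402 = 123.4462 quarters
= 123.4462/4 years

30.86 years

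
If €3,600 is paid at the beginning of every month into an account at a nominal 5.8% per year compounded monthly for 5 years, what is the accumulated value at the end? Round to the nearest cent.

€251,093.12

i = 0.058/12 = 0.00483333 per month; n = 5·12 = 60.
Accumulation factor s(60|0.00483333) × (1+i) = 69.748089; FV = 3600 × 69.748089 = 251,093.1204
Payments are at the start of each period, so multiply by (1+i).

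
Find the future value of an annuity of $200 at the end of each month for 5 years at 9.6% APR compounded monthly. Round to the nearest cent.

$15,324.77

Periodic rate i = 0.096/12 = 0.008; n = 5 × 12 = 60 periods.
FV = PMT · [(1+i)^n − 1] / i = 200 · 76.623867 = 15,324.7734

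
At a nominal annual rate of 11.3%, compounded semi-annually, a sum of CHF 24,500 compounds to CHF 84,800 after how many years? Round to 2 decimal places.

11.30 years

Periodic rate i = 0.113/2 = 0.0565.
(1+i)^n = 84800/24500 = 3.46122, so n = ln 3.46122 / ln 1.0565 = 22.5907 half-years
= 22.5907/2 years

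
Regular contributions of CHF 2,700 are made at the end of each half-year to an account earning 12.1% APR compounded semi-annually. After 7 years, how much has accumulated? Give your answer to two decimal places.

i = 0.121/2 = 0.0605 per half-year; n = 7·2 = 14.
FV = PMT · [(1+i)^n − 1] / i = 2700 · 21.088931 = 56,940.1133

CHF 56,940.11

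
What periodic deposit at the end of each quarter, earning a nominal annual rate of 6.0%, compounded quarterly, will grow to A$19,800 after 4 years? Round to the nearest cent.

Periodic rate i = 0.06/4 = 0.015; n = 4 × 4 = 16 periods.
PMT = 19800 / ( [(1+0.015)^16 − 1] / 0.015 ) = 19800 / 17.932370 = 1,104.1485

A$1,104.15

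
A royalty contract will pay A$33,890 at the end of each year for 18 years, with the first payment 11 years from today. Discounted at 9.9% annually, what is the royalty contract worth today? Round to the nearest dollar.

A$108,836

Value one period before first payment (t=10): 33890 × [1 − (1+0.099)^(−18)] / 0.099 = 33890 × 8.254268 = 279,737.1293
Discount back 10 years: 279,737.1293 × (1+0.099)^(−10) = 279,737.1293 × 0.389066 = 108,836.1548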